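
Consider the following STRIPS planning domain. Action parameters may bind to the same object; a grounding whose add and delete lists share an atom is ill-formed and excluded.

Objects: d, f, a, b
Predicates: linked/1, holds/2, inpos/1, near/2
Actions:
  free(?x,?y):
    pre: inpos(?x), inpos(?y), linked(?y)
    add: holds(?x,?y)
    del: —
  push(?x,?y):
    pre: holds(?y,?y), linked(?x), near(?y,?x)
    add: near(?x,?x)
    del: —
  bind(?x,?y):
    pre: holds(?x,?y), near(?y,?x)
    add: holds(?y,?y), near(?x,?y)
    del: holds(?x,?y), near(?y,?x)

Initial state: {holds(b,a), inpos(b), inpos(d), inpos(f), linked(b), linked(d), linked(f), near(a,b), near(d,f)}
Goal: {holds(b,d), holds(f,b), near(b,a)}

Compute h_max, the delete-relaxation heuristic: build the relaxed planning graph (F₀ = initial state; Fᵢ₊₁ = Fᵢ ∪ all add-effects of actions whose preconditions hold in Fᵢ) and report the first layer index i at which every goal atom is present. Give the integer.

F0 = init (9 atoms)
F1 = F0 ∪ {holds(a,a), holds(b,b), holds(b,d), holds(b,f), holds(d,b), holds(d,d), holds(d,f), holds(f,b), holds(f,d), holds(f,f), near(b,a)}  (20 atoms)
goal ⊆ F1  ⇒  h_max = 1

1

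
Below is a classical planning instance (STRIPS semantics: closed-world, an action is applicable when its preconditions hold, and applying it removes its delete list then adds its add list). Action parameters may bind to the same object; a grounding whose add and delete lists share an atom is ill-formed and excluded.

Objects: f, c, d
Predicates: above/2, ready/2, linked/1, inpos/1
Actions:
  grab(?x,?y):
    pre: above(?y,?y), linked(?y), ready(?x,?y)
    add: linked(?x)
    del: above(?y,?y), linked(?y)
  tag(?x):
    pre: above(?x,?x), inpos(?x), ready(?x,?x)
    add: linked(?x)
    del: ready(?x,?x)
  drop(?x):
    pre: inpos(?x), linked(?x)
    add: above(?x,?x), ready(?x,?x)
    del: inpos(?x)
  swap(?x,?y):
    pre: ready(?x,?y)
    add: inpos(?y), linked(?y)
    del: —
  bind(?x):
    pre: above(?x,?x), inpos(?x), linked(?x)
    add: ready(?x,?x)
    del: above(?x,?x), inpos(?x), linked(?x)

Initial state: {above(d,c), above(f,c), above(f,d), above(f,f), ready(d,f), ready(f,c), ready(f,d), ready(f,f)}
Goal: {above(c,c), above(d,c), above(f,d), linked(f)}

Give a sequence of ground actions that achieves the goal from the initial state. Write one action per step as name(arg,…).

1. swap(f,f)  →  {above(d,c), above(f,c), above(f,d), above(f,f), inpos(f), linked(f), ready(d,f), ready(f,c), ready(f,d), ready(f,f)}
2. swap(f,c)  →  {above(d,c), above(f,c), above(f,d), above(f,f), inpos(c), inpos(f), linked(c), linked(f), ready(d,f), ready(f,c), ready(f,d), ready(f,f)}
3. drop(c)  →  {above(c,c), above(d,c), above(f,c), above(f,d), above(f,f), inpos(f), linked(c), linked(f), ready(c,c), ready(d,f), ready(f,c), ready(f,d), ready(f,f)}

swap(f,f); swap(f,c); drop(c)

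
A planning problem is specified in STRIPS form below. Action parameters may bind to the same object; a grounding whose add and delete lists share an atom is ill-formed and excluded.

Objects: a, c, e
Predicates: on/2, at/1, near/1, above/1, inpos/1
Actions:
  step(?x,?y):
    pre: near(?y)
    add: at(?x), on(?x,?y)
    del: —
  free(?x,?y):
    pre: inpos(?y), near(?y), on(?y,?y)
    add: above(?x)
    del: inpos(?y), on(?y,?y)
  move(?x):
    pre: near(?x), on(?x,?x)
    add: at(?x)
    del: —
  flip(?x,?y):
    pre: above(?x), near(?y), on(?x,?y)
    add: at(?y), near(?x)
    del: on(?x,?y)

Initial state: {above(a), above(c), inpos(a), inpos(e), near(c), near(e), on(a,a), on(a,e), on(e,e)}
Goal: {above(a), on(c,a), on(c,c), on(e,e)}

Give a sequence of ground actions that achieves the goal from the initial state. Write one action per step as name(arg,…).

step(c,c); flip(a,e); step(c,a)

1. step(c,c)  →  {above(a), above(c), at(c), inpos(a), inpos(e), near(c), near(e), on(a,a), on(a,e), on(c,c), on(e,e)}
2. flip(a,e)  →  {above(a), above(c), at(c), at(e), inpos(a), inpos(e), near(a), near(c), near(e), on(a,a), on(c,c), on(e,e)}
3. step(c,a)  →  {above(a), above(c), at(c), at(e), inpos(a), inpos(e), near(a), near(c), near(e), on(a,a), on(c,a), on(c,c), on(e,e)}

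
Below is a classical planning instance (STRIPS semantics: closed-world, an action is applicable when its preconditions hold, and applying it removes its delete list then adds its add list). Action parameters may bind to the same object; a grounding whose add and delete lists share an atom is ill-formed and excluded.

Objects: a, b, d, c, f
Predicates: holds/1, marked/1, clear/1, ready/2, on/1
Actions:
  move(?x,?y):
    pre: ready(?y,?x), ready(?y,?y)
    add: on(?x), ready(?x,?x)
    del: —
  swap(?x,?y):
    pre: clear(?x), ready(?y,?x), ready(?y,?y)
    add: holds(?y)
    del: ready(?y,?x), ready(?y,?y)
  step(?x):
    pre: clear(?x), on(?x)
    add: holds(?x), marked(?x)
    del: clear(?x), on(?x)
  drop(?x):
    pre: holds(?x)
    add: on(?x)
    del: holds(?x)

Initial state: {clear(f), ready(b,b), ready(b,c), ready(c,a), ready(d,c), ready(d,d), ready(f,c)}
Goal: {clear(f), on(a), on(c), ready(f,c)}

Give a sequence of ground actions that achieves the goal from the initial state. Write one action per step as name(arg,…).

move(c,b); move(a,c)

1. move(c,b)  →  {clear(f), on(c), ready(b,b), ready(b,c), ready(c,a), ready(c,c), ready(d,c), ready(d,d), ready(f,c)}
2. move(a,c)  →  {clear(f), on(a), on(c), ready(a,a), ready(b,b), ready(b,c), ready(c,a), ready(c,c), ready(d,c), ready(d,d), ready(f,c)}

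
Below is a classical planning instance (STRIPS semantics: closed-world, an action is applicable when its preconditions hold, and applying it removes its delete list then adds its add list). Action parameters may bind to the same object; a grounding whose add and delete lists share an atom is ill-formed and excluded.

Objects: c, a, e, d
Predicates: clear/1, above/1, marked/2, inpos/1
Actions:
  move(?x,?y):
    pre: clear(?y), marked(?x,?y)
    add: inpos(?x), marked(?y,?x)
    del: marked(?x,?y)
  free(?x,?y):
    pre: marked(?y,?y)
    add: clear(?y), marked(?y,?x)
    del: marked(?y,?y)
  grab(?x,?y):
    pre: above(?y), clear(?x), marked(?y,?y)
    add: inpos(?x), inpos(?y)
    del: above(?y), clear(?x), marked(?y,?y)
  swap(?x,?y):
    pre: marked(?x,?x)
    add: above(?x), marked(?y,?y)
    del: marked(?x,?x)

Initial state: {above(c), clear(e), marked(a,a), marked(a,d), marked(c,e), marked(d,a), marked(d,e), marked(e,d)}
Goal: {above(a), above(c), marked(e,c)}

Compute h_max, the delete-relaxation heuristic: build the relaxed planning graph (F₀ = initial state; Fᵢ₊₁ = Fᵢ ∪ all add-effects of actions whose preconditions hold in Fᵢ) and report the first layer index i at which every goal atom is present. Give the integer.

1

F0 = init (8 atoms)
F1 = F0 ∪ {above(a), clear(a), inpos(c), inpos(d), marked(a,c), marked(a,e), marked(c,c), marked(d,d), marked(e,c), marked(e,e)}  (18 atoms)
goal ⊆ F1  ⇒  h_max = 1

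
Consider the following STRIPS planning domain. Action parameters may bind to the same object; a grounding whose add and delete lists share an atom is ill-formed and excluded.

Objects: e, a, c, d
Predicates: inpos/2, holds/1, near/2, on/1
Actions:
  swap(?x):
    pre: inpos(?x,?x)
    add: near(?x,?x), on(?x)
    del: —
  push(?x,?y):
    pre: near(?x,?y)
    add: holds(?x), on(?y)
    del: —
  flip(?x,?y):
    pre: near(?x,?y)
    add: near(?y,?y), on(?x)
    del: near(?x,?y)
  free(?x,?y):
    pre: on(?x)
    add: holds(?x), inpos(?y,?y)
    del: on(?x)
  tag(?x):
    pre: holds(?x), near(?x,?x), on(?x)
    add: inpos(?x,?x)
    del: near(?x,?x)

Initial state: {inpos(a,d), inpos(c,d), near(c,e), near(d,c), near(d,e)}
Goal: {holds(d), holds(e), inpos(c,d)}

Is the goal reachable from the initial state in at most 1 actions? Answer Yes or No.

1. push(d,e)  →  {holds(d), inpos(a,d), inpos(c,d), near(c,e), near(d,c), near(d,e), on(e)}
2. free(e,e)  →  {holds(d), holds(e), inpos(a,d), inpos(c,d), inpos(e,e), near(c,e), near(d,c), near(d,e)}
optimal plan length = 2; 2 > 1

No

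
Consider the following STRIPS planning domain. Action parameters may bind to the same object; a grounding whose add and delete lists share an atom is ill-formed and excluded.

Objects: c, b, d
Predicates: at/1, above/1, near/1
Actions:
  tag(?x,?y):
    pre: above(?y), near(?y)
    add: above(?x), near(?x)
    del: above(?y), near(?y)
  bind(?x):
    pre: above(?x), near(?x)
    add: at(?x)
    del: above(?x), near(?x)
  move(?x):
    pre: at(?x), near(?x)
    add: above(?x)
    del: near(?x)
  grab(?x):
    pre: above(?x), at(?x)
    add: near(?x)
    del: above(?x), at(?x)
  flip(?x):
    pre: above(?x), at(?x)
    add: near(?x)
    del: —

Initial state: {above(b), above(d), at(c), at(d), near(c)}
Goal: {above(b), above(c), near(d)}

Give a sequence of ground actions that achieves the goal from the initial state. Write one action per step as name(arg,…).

move(c); grab(d)

1. move(c)  →  {above(b), above(c), above(d), at(c), at(d)}
2. grab(d)  →  {above(b), above(c), at(c), near(d)}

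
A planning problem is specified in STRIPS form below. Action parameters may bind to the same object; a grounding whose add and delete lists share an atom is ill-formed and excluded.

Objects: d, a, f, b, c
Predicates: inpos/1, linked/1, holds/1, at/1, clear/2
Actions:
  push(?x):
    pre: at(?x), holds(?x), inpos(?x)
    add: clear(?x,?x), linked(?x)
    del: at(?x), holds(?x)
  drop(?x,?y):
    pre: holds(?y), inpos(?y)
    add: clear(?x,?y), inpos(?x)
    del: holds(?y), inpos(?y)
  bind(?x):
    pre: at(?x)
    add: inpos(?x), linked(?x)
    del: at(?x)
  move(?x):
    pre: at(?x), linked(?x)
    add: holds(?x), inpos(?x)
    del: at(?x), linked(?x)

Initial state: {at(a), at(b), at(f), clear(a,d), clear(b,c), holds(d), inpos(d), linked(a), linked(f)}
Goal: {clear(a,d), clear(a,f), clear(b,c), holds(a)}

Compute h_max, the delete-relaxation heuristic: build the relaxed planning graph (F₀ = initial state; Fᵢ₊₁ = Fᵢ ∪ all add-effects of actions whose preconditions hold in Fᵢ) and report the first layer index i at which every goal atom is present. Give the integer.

2

F0 = init (9 atoms)
F1 = F0 ∪ {clear(b,d), clear(c,d), clear(f,d), holds(a), holds(f), inpos(a), inpos(b), inpos(c), inpos(f), linked(b)}  (19 atoms)
F2 = F1 ∪ {clear(a,a), clear(a,f), clear(b,a), clear(b,f), clear(c,a), clear(c,f), clear(d,a), clear(d,f), clear(f,a), clear(f,f), holds(b)}  (30 atoms)
goal ⊆ F2  ⇒  h_max = 2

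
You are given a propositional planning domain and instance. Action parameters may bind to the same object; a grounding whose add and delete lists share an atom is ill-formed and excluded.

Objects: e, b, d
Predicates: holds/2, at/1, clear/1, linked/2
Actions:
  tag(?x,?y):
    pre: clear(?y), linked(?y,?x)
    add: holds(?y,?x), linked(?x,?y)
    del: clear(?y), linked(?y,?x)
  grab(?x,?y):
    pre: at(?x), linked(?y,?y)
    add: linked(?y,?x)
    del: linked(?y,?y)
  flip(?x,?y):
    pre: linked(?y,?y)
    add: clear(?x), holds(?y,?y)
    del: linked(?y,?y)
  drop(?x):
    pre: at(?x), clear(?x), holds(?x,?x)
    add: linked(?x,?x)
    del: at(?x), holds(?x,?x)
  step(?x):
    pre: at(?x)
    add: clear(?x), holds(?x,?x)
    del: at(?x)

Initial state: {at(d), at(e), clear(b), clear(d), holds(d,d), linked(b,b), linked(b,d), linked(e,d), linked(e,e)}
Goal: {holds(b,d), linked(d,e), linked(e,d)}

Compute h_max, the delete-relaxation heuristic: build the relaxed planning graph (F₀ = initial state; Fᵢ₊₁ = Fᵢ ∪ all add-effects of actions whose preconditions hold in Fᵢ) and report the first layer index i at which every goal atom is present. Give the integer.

2

F0 = init (9 atoms)
F1 = F0 ∪ {clear(e), holds(b,b), holds(b,d), holds(e,e), linked(b,e), linked(d,b), linked(d,d)}  (16 atoms)
F2 = F1 ∪ {holds(b,e), holds(d,b), holds(e,d), linked(d,e), linked(e,b)}  (21 atoms)
goal ⊆ F2  ⇒  h_max = 2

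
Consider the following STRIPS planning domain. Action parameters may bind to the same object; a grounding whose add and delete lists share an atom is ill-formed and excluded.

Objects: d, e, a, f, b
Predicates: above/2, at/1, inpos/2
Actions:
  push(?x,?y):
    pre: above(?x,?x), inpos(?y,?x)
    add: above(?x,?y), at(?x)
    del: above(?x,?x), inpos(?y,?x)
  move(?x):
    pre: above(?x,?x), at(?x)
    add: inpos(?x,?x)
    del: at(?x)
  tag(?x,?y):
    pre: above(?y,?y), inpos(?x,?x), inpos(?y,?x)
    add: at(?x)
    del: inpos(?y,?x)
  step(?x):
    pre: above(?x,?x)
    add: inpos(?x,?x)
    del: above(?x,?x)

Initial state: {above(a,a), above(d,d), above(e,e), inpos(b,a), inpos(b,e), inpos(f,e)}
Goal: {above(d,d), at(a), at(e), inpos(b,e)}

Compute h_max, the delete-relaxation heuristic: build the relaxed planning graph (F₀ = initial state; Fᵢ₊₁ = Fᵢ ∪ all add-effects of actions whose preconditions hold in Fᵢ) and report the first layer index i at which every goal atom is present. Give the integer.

F0 = init (6 atoms)
F1 = F0 ∪ {above(a,b), above(e,b), above(e,f), at(a), at(e), inpos(a,a), inpos(d,d), inpos(e,e)}  (14 atoms)
goal ⊆ F1  ⇒  h_max = 1

1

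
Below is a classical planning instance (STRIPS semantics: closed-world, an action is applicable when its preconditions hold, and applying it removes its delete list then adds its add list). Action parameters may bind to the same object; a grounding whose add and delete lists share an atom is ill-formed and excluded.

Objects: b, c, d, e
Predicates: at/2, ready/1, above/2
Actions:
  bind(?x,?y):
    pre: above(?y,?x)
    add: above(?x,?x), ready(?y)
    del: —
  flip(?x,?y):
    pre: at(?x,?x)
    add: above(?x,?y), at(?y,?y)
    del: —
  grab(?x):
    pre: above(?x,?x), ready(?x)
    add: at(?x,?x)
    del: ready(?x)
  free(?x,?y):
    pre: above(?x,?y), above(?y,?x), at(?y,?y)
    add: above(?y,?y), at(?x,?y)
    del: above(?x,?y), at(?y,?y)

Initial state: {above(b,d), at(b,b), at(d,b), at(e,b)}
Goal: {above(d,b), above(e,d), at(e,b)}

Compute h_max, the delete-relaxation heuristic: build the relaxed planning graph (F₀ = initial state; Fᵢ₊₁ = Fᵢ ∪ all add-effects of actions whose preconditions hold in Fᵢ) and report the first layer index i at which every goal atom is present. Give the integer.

F0 = init (4 atoms)
F1 = F0 ∪ {above(b,b), above(b,c), above(b,e), above(d,d), at(c,c), at(d,d), at(e,e), ready(b)}  (12 atoms)
F2 = F1 ∪ {above(c,b), above(c,c), above(c,d), above(c,e), above(d,b), above(d,c), above(d,e), above(e,b), above(e,c), above(e,d), above(e,e), ready(d)}  (24 atoms)
goal ⊆ F2  ⇒  h_max = 2

2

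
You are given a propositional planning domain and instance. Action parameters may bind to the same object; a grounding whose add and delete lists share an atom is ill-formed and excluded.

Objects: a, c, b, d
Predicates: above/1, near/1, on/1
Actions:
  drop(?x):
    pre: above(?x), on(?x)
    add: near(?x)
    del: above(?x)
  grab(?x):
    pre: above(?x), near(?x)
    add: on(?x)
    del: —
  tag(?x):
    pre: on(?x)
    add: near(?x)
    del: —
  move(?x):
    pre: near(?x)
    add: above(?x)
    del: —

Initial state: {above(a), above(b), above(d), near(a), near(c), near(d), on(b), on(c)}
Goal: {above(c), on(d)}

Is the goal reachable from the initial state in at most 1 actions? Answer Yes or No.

1. grab(d)  →  {above(a), above(b), above(d), near(a), near(c), near(d), on(b), on(c), on(d)}
2. move(c)  →  {above(a), above(b), above(c), above(d), near(a), near(c), near(d), on(b), on(c), on(d)}
optimal plan length = 2; 2 > 1

No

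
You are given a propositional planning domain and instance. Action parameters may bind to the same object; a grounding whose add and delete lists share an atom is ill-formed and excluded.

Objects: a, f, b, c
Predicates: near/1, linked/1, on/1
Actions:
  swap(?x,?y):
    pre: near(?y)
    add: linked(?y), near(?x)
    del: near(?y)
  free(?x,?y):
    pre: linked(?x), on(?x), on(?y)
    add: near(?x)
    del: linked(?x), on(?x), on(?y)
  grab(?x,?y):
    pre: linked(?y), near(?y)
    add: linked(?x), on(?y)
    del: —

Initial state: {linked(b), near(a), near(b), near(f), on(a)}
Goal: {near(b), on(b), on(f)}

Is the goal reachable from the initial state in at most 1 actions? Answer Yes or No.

1. grab(f,b)  →  {linked(b), linked(f), near(a), near(b), near(f), on(a), on(b)}
2. grab(a,f)  →  {linked(a), linked(b), linked(f), near(a), near(b), near(f), on(a), on(b), on(f)}
optimal plan length = 2; 2 > 1

No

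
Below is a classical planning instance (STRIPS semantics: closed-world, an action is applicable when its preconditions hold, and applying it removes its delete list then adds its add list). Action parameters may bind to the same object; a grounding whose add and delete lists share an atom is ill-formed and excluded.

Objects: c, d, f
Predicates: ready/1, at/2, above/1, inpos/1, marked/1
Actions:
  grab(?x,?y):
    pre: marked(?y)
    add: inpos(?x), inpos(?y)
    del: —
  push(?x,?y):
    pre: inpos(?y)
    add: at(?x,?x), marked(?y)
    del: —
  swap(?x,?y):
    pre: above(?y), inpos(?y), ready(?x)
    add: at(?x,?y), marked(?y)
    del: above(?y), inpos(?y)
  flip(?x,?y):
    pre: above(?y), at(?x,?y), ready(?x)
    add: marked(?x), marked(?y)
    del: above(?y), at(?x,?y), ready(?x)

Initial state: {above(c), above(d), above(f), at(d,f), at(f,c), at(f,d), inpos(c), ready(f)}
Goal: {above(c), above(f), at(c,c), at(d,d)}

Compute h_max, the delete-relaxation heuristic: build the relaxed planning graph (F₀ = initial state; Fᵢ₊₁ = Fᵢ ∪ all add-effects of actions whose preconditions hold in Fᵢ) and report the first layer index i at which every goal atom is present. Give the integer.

1

F0 = init (8 atoms)
F1 = F0 ∪ {at(c,c), at(d,d), at(f,f), marked(c), marked(d), marked(f)}  (14 atoms)
goal ⊆ F1  ⇒  h_max = 1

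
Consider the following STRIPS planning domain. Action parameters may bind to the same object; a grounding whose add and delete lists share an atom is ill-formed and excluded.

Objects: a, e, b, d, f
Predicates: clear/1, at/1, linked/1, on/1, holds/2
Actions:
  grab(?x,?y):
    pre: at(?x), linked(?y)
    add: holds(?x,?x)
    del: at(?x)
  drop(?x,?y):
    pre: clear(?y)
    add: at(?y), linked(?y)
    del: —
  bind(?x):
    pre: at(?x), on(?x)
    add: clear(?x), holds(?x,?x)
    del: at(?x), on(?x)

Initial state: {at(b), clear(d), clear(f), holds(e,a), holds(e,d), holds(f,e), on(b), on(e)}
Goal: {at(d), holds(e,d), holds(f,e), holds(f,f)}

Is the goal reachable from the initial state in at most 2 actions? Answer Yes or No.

1. drop(a,d)  →  {at(b), at(d), clear(d), clear(f), holds(e,a), holds(e,d), holds(f,e), linked(d), on(b), on(e)}
2. drop(a,f)  →  {at(b), at(d), at(f), clear(d), clear(f), holds(e,a), holds(e,d), holds(f,e), linked(d), linked(f), on(b), on(e)}
3. grab(f,d)  →  {at(b), at(d), clear(d), clear(f), holds(e,a), holds(e,d), holds(f,e), holds(f,f), linked(d), linked(f), on(b), on(e)}
optimal plan length = 3; 3 > 2

No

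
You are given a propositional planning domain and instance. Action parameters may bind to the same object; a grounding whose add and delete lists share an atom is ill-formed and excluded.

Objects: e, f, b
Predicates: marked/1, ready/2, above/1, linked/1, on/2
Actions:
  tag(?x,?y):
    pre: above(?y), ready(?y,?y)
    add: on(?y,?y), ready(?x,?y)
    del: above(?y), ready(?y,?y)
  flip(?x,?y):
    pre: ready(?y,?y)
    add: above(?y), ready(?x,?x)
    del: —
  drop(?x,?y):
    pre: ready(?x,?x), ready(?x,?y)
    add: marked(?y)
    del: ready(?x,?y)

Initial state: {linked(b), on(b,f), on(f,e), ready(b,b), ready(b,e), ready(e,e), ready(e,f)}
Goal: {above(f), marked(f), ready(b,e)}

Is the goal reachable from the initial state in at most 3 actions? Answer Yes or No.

1. flip(f,e)  →  {above(e), linked(b), on(b,f), on(f,e), ready(b,b), ready(b,e), ready(e,e), ready(e,f), ready(f,f)}
2. flip(e,f)  →  {above(e), above(f), linked(b), on(b,f), on(f,e), ready(b,b), ready(b,e), ready(e,e), ready(e,f), ready(f,f)}
3. drop(e,f)  →  {above(e), above(f), linked(b), marked(f), on(b,f), on(f,e), ready(b,b), ready(b,e), ready(e,e), ready(f,f)}
optimal plan length = 3; 3 ≤ 3

Yes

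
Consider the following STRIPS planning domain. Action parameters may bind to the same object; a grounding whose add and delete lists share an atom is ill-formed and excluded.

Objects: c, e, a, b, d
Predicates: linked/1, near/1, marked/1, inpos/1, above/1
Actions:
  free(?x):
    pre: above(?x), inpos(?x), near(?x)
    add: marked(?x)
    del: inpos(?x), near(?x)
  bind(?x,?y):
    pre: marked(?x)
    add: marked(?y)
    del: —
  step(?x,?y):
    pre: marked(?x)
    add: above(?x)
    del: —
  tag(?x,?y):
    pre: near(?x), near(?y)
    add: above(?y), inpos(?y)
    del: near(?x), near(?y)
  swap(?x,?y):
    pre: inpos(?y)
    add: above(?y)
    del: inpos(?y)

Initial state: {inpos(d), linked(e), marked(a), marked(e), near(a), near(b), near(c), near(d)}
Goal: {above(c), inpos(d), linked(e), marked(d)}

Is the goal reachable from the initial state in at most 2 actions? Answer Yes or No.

1. bind(e,d)  →  {inpos(d), linked(e), marked(a), marked(d), marked(e), near(a), near(b), near(c), near(d)}
2. tag(c,c)  →  {above(c), inpos(c), inpos(d), linked(e), marked(a), marked(d), marked(e), near(a), near(b), near(d)}
optimal plan length = 2; 2 ≤ 2

Yes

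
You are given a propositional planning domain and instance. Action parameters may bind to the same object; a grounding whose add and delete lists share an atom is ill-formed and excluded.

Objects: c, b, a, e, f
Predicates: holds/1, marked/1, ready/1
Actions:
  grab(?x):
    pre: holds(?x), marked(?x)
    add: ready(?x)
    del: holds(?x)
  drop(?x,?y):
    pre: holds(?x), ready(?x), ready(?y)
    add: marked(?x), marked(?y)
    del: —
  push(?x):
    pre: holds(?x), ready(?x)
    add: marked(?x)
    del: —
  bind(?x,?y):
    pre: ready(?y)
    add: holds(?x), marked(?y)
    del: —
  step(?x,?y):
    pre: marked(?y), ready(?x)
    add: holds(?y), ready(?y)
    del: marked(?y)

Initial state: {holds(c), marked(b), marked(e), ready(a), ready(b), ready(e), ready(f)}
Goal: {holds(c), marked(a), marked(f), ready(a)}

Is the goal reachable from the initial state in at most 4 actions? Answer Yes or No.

Yes

1. bind(c,a)  →  {holds(c), marked(a), marked(b), marked(e), ready(a), ready(b), ready(e), ready(f)}
2. bind(c,f)  →  {holds(c), marked(a), marked(b), marked(e), marked(f), ready(a), ready(b), ready(e), ready(f)}
optimal plan length = 2; 2 ≤ 4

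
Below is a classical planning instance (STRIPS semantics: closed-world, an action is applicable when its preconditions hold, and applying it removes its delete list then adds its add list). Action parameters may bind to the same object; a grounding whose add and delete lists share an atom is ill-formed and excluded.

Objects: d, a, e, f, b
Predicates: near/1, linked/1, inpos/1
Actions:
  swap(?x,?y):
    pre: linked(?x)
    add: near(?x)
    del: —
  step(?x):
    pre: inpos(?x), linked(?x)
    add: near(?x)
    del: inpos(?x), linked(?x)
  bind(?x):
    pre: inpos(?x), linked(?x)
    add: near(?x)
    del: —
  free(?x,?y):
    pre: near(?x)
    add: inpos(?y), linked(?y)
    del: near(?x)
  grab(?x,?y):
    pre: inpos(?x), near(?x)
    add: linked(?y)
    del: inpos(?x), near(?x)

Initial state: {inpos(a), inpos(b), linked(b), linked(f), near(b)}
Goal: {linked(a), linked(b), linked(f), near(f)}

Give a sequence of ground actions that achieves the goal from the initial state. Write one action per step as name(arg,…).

swap(f,d); free(b,a)

1. swap(f,d)  →  {inpos(a), inpos(b), linked(b), linked(f), near(b), near(f)}
2. free(b,a)  →  {inpos(a), inpos(b), linked(a), linked(b), linked(f), near(f)}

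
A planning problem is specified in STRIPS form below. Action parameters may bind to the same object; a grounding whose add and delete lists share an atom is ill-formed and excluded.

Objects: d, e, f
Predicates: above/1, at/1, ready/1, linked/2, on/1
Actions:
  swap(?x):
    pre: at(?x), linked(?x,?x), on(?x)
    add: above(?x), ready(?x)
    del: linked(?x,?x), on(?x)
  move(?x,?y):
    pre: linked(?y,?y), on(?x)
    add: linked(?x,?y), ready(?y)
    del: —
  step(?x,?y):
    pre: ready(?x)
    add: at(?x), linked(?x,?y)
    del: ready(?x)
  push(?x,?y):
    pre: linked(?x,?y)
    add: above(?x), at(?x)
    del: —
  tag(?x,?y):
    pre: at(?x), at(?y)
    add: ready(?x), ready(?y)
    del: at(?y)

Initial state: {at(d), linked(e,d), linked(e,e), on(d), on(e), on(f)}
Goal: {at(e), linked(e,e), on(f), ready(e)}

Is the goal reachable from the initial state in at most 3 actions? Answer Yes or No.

Yes

1. move(d,e)  →  {at(d), linked(d,e), linked(e,d), linked(e,e), on(d), on(e), on(f), ready(e)}
2. push(e,d)  →  {above(e), at(d), at(e), linked(d,e), linked(e,d), linked(e,e), on(d), on(e), on(f), ready(e)}
optimal plan length = 2; 2 ≤ 3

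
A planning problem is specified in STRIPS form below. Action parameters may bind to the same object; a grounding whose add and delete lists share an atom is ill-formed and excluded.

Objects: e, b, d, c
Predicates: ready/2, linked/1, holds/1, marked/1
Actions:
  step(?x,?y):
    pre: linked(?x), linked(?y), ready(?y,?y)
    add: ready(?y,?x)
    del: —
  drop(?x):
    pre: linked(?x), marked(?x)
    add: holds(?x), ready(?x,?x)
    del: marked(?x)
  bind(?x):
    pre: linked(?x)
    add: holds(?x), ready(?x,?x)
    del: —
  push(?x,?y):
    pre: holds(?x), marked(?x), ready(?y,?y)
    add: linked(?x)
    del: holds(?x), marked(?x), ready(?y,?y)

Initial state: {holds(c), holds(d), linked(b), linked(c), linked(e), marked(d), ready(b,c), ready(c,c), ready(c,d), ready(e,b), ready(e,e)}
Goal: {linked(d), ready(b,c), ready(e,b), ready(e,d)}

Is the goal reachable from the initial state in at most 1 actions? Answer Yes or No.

No

1. push(d,c)  →  {holds(c), linked(b), linked(c), linked(d), linked(e), ready(b,c), ready(c,d), ready(e,b), ready(e,e)}
2. step(d,e)  →  {holds(c), linked(b), linked(c), linked(d), linked(e), ready(b,c), ready(c,d), ready(e,b), ready(e,d), ready(e,e)}
optimal plan length = 2; 2 > 1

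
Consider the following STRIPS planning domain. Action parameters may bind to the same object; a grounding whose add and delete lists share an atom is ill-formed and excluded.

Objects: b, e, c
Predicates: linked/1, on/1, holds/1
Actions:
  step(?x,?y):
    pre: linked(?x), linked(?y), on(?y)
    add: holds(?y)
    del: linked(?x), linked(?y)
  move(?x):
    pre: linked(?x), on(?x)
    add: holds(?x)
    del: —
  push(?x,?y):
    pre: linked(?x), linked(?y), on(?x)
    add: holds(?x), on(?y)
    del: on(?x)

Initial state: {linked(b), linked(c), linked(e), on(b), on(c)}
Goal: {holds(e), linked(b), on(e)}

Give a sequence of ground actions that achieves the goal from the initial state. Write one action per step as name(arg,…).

push(b,e); step(e,e)

1. push(b,e)  →  {holds(b), linked(b), linked(c), linked(e), on(c), on(e)}
2. step(e,e)  →  {holds(b), holds(e), linked(b), linked(c), on(c), on(e)}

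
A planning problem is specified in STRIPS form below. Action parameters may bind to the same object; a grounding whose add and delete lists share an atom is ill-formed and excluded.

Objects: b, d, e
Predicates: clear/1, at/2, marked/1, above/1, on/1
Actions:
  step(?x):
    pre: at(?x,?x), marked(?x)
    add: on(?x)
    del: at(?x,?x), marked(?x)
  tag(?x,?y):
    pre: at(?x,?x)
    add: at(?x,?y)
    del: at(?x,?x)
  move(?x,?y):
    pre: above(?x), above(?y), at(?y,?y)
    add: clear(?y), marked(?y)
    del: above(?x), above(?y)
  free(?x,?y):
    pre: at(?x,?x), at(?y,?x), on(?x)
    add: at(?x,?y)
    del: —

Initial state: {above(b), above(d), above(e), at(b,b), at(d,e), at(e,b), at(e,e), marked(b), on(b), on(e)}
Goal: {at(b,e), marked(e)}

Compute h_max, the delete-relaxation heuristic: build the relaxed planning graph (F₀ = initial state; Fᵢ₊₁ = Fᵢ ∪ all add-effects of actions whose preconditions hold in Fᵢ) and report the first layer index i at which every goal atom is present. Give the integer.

F0 = init (10 atoms)
F1 = F0 ∪ {at(b,d), at(b,e), at(e,d), clear(b), clear(e), marked(e)}  (16 atoms)
goal ⊆ F1  ⇒  h_max = 1

1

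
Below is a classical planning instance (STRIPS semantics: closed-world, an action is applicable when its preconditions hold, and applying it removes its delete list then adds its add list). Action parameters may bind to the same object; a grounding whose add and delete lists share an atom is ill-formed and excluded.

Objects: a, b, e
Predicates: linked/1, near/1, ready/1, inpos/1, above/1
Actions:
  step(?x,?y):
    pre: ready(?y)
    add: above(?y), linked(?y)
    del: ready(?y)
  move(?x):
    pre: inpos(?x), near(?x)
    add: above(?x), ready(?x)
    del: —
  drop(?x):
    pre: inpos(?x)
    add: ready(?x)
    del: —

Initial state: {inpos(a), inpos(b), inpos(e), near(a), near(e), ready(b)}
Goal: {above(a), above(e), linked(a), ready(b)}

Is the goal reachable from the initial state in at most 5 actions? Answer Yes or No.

1. move(a)  →  {above(a), inpos(a), inpos(b), inpos(e), near(a), near(e), ready(a), ready(b)}
2. step(a,a)  →  {above(a), inpos(a), inpos(b), inpos(e), linked(a), near(a), near(e), ready(b)}
3. move(e)  →  {above(a), above(e), inpos(a), inpos(b), inpos(e), linked(a), near(a), near(e), ready(b), ready(e)}
optimal plan length = 3; 3 ≤ 5

Yes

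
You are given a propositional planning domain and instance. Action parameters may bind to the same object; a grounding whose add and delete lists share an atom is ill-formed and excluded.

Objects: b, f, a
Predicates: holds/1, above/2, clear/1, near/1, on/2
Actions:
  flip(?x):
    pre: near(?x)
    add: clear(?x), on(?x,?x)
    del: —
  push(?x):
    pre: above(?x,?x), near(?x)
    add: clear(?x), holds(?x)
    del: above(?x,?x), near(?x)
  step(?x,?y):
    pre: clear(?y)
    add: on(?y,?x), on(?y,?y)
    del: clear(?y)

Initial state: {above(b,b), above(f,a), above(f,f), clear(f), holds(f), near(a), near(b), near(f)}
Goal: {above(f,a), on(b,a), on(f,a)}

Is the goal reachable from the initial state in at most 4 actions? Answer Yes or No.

Yes

1. flip(b)  →  {above(b,b), above(f,a), above(f,f), clear(b), clear(f), holds(f), near(a), near(b), near(f), on(b,b)}
2. step(a,b)  →  {above(b,b), above(f,a), above(f,f), clear(f), holds(f), near(a), near(b), near(f), on(b,a), on(b,b)}
3. step(a,f)  →  {above(b,b), above(f,a), above(f,f), holds(f), near(a), near(b), near(f), on(b,a), on(b,b), on(f,a), on(f,f)}
optimal plan length = 3; 3 ≤ 4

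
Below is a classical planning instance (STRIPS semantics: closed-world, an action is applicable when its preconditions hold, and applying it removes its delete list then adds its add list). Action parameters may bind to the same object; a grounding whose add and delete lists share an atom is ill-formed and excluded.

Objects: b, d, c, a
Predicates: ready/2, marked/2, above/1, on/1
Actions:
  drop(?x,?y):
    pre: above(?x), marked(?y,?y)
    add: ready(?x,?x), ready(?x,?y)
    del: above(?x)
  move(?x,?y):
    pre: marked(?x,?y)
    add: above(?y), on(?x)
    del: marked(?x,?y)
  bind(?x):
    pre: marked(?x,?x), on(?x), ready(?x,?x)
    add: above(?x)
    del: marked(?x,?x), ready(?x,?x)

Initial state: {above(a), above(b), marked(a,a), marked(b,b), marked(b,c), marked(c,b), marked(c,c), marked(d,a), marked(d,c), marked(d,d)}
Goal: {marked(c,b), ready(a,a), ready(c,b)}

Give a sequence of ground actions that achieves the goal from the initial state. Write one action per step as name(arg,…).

1. drop(a,b)  →  {above(b), marked(a,a), marked(b,b), marked(b,c), marked(c,b), marked(c,c), marked(d,a), marked(d,c), marked(d,d), ready(a,a), ready(a,b)}
2. move(b,c)  →  {above(b), above(c), marked(a,a), marked(b,b), marked(c,b), marked(c,c), marked(d,a), marked(d,c), marked(d,d), on(b), ready(a,a), ready(a,b)}
3. drop(c,b)  →  {above(b), marked(a,a), marked(b,b), marked(c,b), marked(c,c), marked(d,a), marked(d,c), marked(d,d), on(b), ready(a,a), ready(a,b), ready(c,b), ready(c,c)}

drop(a,b); move(b,c); drop(c,b)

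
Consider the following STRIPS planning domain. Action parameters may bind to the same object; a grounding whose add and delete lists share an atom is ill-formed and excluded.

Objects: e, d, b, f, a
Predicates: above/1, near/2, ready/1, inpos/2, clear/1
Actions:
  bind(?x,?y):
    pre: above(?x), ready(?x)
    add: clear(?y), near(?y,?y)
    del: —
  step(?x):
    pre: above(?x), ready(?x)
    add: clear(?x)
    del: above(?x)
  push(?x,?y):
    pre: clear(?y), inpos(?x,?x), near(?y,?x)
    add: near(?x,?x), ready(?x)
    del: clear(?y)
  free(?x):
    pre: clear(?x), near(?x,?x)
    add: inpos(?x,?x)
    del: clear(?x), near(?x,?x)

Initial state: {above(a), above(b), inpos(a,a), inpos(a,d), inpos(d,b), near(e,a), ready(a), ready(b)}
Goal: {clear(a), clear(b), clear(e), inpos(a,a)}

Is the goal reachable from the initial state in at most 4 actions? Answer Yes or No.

1. bind(b,e)  →  {above(a), above(b), clear(e), inpos(a,a), inpos(a,d), inpos(d,b), near(e,a), near(e,e), ready(a), ready(b)}
2. bind(b,b)  →  {above(a), above(b), clear(b), clear(e), inpos(a,a), inpos(a,d), inpos(d,b), near(b,b), near(e,a), near(e,e), ready(a), ready(b)}
3. bind(b,a)  →  {above(a), above(b), clear(a), clear(b), clear(e), inpos(a,a), inpos(a,d), inpos(d,b), near(a,a), near(b,b), near(e,a), near(e,e), ready(a), ready(b)}
optimal plan length = 3; 3 ≤ 4

Yes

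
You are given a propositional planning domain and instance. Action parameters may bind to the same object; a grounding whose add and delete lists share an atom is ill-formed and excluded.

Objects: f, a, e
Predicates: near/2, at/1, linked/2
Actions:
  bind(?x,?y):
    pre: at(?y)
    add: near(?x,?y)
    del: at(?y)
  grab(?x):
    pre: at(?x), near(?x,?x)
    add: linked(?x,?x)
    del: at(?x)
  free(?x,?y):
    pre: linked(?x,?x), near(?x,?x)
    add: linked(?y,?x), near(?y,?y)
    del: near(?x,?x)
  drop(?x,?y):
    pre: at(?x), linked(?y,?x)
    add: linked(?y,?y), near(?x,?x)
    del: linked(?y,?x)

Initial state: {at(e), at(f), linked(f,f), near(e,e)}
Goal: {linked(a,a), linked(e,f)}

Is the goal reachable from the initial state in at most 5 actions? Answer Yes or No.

1. grab(e)  →  {at(f), linked(e,e), linked(f,f), near(e,e)}
2. free(e,f)  →  {at(f), linked(e,e), linked(f,e), linked(f,f), near(f,f)}
3. free(f,a)  →  {at(f), linked(a,f), linked(e,e), linked(f,e), linked(f,f), near(a,a)}
4. drop(f,a)  →  {at(f), linked(a,a), linked(e,e), linked(f,e), linked(f,f), near(a,a), near(f,f)}
5. free(f,e)  →  {at(f), linked(a,a), linked(e,e), linked(e,f), linked(f,e), linked(f,f), near(a,a), near(e,e)}
optimal plan length = 5; 5 ≤ 5

Yes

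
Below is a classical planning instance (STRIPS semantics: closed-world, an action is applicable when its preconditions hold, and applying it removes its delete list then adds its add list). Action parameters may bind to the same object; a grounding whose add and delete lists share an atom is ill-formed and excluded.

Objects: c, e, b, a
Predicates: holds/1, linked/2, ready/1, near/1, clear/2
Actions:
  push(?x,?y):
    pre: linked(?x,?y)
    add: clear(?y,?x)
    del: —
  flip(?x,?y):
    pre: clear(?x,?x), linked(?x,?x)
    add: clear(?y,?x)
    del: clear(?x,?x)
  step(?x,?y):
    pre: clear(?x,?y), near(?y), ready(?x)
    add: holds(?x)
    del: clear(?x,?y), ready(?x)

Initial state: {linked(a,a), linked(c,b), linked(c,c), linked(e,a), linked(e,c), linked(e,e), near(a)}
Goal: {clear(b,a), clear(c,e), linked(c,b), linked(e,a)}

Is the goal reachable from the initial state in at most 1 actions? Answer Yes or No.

1. push(e,c)  →  {clear(c,e), linked(a,a), linked(c,b), linked(c,c), linked(e,a), linked(e,c), linked(e,e), near(a)}
2. push(a,a)  →  {clear(a,a), clear(c,e), linked(a,a), linked(c,b), linked(c,c), linked(e,a), linked(e,c), linked(e,e), near(a)}
3. flip(a,b)  →  {clear(b,a), clear(c,e), linked(a,a), linked(c,b), linked(c,c), linked(e,a), linked(e,c), linked(e,e), near(a)}
optimal plan length = 3; 3 > 1

No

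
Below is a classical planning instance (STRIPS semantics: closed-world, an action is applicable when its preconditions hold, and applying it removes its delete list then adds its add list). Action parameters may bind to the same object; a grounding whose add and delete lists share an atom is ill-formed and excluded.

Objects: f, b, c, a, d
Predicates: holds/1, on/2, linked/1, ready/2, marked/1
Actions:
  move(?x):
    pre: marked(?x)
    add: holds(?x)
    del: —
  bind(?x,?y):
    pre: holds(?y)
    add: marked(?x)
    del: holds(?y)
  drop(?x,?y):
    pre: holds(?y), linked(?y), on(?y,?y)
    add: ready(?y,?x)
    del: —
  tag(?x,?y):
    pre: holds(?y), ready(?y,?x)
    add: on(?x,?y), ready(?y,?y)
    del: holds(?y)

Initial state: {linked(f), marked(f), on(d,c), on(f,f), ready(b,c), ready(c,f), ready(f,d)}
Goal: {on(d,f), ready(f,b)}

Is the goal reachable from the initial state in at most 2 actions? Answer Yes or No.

1. move(f)  →  {holds(f), linked(f), marked(f), on(d,c), on(f,f), ready(b,c), ready(c,f), ready(f,d)}
2. drop(b,f)  →  {holds(f), linked(f), marked(f), on(d,c), on(f,f), ready(b,c), ready(c,f), ready(f,b), ready(f,d)}
3. tag(d,f)  →  {linked(f), marked(f), on(d,c), on(d,f), on(f,f), ready(b,c), ready(c,f), ready(f,b), ready(f,d), ready(f,f)}
optimal plan length = 3; 3 > 2

No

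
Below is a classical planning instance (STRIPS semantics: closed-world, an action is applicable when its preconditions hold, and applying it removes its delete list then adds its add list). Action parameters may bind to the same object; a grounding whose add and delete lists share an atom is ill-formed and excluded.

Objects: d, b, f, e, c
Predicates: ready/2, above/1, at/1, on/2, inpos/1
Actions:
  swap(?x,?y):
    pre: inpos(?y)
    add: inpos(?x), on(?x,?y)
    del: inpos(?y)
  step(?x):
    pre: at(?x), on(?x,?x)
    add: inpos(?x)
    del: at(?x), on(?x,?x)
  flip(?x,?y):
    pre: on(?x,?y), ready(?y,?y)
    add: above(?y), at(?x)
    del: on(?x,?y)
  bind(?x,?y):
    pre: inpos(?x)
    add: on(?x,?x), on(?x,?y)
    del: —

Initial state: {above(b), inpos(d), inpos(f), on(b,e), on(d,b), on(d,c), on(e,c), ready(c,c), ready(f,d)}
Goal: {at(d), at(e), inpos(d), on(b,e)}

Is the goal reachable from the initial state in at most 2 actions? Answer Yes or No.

1. flip(d,c)  →  {above(b), above(c), at(d), inpos(d), inpos(f), on(b,e), on(d,b), on(e,c), ready(c,c), ready(f,d)}
2. flip(e,c)  →  {above(b), above(c), at(d), at(e), inpos(d), inpos(f), on(b,e), on(d,b), ready(c,c), ready(f,d)}
optimal plan length = 2; 2 ≤ 2

Yes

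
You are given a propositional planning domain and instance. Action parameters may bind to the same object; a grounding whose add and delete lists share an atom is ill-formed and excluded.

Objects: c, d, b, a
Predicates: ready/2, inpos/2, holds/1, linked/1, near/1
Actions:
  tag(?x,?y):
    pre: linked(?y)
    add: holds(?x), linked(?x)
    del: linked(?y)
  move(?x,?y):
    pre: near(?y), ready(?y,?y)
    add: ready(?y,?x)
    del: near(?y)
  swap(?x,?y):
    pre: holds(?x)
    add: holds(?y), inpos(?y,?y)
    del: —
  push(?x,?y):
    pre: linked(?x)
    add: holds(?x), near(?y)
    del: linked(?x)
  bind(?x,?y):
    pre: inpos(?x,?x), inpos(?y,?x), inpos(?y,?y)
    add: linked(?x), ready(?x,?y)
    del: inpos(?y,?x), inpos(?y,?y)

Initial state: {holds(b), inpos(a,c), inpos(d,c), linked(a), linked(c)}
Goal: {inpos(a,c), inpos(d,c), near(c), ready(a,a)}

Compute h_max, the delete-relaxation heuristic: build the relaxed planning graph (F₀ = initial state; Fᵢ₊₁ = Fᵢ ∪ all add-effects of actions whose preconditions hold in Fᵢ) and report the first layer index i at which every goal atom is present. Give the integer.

2

F0 = init (5 atoms)
F1 = F0 ∪ {holds(a), holds(c), holds(d), inpos(a,a), inpos(b,b), inpos(c,c), inpos(d,d), linked(b), linked(d), near(a), near(b), near(c), near(d)}  (18 atoms)
F2 = F1 ∪ {ready(a,a), ready(b,b), ready(c,a), ready(c,c), ready(c,d), ready(d,d)}  (24 atoms)
goal ⊆ F2  ⇒  h_max = 2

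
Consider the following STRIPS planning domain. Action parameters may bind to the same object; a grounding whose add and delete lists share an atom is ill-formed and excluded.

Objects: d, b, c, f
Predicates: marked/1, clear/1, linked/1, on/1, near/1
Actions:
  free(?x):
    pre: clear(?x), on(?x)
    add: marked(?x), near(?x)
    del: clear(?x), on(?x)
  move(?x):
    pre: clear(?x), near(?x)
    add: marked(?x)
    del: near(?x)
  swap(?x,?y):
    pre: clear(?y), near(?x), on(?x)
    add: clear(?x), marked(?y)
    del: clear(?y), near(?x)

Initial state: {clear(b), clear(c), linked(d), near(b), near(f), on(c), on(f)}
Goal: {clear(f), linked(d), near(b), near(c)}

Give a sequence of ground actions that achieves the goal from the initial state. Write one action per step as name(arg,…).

1. free(c)  →  {clear(b), linked(d), marked(c), near(b), near(c), near(f), on(f)}
2. swap(f,b)  →  {clear(f), linked(d), marked(b), marked(c), near(b), near(c), on(f)}

free(c); swap(f,b)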